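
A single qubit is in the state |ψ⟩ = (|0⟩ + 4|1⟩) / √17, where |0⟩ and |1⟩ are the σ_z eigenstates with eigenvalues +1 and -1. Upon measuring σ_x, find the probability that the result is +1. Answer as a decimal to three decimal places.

|+x⟩ = (|0⟩ + |1⟩)/√2, so ⟨+x|ψ⟩ = (5) / (√2·√17).
P = |5|² / 34 = 25/34.

0.735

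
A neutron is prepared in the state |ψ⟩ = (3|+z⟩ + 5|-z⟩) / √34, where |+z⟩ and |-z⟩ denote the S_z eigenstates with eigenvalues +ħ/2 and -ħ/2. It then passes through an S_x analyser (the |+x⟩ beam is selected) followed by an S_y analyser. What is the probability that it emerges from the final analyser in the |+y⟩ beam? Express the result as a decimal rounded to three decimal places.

First analyser (S_x): P(|+x⟩) = |⟨+x|ψ⟩|² = 64/68.
After stage 1 the state is |+x⟩; P(|+y⟩) = |⟨+y|+x⟩|² = 1/2.
Joint probability = 64/68 × 1/2 = 0.471.

0.471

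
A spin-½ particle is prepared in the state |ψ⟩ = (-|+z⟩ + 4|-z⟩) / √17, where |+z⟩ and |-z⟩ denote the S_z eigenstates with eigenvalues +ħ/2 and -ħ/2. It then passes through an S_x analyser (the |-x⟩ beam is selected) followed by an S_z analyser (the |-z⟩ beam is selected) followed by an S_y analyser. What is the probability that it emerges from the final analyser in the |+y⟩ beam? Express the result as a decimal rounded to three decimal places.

First analyser (S_x): P(|-x⟩) = |⟨-x|ψ⟩|² = 25/34.
After stage 1 the state is |-x⟩; P(|-z⟩) = |⟨-z|-x⟩|² = 1/2.
After stage 2 the state is |-z⟩; P(|+y⟩) = |⟨+y|-z⟩|² = 1/2.
Joint probability = 25/34 × 1/2 × 1/2 = 0.184.

0.184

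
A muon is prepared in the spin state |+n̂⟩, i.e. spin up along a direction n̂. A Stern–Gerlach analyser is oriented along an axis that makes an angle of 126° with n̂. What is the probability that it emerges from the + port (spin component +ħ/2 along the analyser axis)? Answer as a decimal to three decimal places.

For spin-½, the probability of finding spin-up along an axis at angle θ to the initial spin direction is cos²(θ/2); spin-down is sin²(θ/2).
θ = 126°, so P = cos²(63°) ≈ 0.206.

0.206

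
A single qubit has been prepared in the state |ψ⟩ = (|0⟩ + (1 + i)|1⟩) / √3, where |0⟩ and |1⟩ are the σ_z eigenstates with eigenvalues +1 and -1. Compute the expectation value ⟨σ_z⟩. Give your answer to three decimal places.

⟨σ_z⟩ = |a|² - |b|² divided by |a|²+|b|², with a, b the |0⟩, |1⟩ amplitudes.
= (1 - 2)/3 = -1/3.

-0.333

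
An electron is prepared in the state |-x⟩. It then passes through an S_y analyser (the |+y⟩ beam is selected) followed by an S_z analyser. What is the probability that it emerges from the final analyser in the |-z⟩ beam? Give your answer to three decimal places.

0.250

First analyser (S_y): from |-x⟩, P(|+y⟩) = 1/2.
After stage 1 the state is |+y⟩; P(|-z⟩) = |⟨-z|+y⟩|² = 1/2.
Joint probability = 1/2 × 1/2 = 0.250.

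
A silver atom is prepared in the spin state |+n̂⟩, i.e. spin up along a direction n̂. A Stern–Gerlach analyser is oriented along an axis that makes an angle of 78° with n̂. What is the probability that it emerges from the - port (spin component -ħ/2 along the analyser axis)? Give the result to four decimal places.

For spin-½, the probability of finding spin-up along an axis at angle θ to the initial spin direction is cos²(θ/2); spin-down is sin²(θ/2).
θ = 78°, so P = sin²(39°) ≈ 0.3960.

0.3960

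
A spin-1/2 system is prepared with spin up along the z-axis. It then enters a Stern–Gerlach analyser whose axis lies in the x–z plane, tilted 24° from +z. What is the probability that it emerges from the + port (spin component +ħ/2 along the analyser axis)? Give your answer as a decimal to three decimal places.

For spin-½, the probability of finding spin-up along an axis at angle θ to the initial spin direction is cos²(θ/2); spin-down is sin²(θ/2).
θ = 24°, so P = cos²(12°) ≈ 0.957.

0.957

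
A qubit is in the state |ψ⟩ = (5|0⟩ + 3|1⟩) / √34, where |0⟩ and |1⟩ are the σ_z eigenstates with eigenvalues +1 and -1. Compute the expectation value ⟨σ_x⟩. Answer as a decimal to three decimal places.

0.882

⟨σ_x⟩ = 2 Re(a* b)/(|a|²+|b|²) with a = 5, b = 3.
a* b = 15, so ⟨σ_x⟩ = 30/34.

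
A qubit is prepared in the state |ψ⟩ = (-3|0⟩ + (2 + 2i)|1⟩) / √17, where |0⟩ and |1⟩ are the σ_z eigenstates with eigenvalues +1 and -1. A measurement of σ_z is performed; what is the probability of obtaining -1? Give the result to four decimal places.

The -1 outcome corresponds to |1⟩. Its amplitude in |ψ⟩ is (2 + 2i)/√17.
P = |2 + 2i|² / 17 = 8/17.

0.4706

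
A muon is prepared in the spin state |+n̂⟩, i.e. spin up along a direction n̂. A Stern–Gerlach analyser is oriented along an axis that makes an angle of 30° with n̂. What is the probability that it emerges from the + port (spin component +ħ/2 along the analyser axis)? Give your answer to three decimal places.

For spin-½, the probability of finding spin-up along an axis at angle θ to the initial spin direction is cos²(θ/2); spin-down is sin²(θ/2).
θ = 30°, so P = cos²(15°) ≈ 0.933.

0.933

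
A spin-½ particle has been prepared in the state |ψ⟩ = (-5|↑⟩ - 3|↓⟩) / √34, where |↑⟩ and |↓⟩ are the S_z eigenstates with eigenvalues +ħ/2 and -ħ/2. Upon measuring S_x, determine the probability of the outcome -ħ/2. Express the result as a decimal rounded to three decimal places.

|-x⟩ = (|↑⟩ - |↓⟩)/√2, so ⟨-x|ψ⟩ = (-2) / (√2·√34).
P = |-2|² / 68 = 4/68.

0.059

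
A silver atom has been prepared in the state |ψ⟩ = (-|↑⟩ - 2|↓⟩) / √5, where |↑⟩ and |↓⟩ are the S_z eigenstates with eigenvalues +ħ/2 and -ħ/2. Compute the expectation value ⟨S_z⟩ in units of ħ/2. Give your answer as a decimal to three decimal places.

-0.600

⟨σ_z⟩ = |a|² - |b|² divided by |a|²+|b|², with a, b the |↑⟩, |↓⟩ amplitudes.
= (1 - 4)/5 = -3/5.
⟨S_z⟩ = (ħ/2)·⟨σ_z⟩.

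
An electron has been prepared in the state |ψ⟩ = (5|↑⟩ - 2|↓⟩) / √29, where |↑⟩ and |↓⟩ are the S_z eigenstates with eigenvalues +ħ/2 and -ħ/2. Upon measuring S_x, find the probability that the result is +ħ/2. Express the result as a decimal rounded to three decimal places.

0.155

|+x⟩ = (|↑⟩ + |↓⟩)/√2, so ⟨+x|ψ⟩ = (3) / (√2·√29).
P = |3|² / 58 = 9/58.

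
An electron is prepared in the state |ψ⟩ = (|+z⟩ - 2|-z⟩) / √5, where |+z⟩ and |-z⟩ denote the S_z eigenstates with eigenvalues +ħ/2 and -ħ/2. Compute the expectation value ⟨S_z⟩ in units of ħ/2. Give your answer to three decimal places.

-0.600

⟨σ_z⟩ = |a|² - |b|² divided by |a|²+|b|², with a, b the |+z⟩, |-z⟩ amplitudes.
= (1 - 4)/5 = -3/5.
⟨S_z⟩ = (ħ/2)·⟨σ_z⟩.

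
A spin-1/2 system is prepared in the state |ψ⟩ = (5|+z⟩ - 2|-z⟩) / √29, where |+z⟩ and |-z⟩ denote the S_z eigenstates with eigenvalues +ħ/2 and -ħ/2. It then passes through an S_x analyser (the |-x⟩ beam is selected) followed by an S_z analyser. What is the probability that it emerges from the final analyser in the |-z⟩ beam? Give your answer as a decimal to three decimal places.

First analyser (S_x): P(|-x⟩) = |⟨-x|ψ⟩|² = 49/58.
After stage 1 the state is |-x⟩; P(|-z⟩) = |⟨-z|-x⟩|² = 1/2.
Joint probability = 49/58 × 1/2 = 0.422.

0.422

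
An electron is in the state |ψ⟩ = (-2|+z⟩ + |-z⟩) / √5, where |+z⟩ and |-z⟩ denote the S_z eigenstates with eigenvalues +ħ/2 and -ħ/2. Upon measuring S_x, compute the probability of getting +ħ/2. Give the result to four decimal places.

|+x⟩ = (|+z⟩ + |-z⟩)/√2, so ⟨+x|ψ⟩ = (-1) / (√2·√5).
P = |-1|² / 10 = 1/10.

0.1000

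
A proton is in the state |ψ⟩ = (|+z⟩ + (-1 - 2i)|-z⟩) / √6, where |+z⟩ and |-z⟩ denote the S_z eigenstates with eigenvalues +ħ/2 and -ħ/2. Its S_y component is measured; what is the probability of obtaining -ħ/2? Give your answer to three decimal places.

0.833

|-y⟩ = (|+z⟩ - i|-z⟩)/√2, so ⟨-y|ψ⟩ = (3 - i) / (√2·√6).
P = |3 - i|² / 12 = 10/12.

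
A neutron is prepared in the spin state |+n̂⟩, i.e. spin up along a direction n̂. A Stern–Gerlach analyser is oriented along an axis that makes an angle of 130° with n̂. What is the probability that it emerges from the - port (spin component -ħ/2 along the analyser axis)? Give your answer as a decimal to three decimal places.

0.821

For spin-½, the probability of finding spin-up along an axis at angle θ to the initial spin direction is cos²(θ/2); spin-down is sin²(θ/2).
θ = 130°, so P = sin²(65°) ≈ 0.821.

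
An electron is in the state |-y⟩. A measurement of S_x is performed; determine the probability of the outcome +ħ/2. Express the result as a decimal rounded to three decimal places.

0.500

In the S_z basis, |-y⟩ = (|+z⟩ - i|-z⟩)/√2 and |+x⟩ = (|+z⟩ + |-z⟩)/√2.
|⟨+x|-y⟩|² = 1/2.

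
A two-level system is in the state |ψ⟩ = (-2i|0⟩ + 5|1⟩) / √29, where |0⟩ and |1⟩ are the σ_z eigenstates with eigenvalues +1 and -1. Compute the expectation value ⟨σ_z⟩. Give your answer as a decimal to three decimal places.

-0.724

⟨σ_z⟩ = |a|² - |b|² divided by |a|²+|b|², with a, b the |0⟩, |1⟩ amplitudes.
= (4 - 25)/29 = -21/29.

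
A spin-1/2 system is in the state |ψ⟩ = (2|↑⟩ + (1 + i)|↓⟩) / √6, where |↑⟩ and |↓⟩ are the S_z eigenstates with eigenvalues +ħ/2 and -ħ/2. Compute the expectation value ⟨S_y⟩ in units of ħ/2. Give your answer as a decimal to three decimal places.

⟨σ_y⟩ = 2 Im(a* b)/(|a|²+|b|²) with a = 2, b = (1 + i).
a* b = (2 + 2i), so ⟨σ_y⟩ = 4/6.
⟨S_y⟩ = (ħ/2)·⟨σ_y⟩.

0.667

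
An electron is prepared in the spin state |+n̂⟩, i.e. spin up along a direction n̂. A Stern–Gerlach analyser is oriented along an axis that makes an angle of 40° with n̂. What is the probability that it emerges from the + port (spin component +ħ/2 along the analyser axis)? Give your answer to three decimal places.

0.883

For spin-½, the probability of finding spin-up along an axis at angle θ to the initial spin direction is cos²(θ/2); spin-down is sin²(θ/2).
θ = 40°, so P = cos²(20°) ≈ 0.883.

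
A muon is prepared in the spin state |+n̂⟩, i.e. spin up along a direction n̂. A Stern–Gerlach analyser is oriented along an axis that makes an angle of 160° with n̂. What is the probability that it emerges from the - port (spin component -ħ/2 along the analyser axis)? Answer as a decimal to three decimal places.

0.970

For spin-½, the probability of finding spin-up along an axis at angle θ to the initial spin direction is cos²(θ/2); spin-down is sin²(θ/2).
θ = 160°, so P = sin²(80°) ≈ 0.970.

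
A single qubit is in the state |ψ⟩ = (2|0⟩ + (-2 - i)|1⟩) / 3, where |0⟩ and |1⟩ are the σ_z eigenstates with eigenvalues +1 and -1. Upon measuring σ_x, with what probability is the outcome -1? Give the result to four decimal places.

|-x⟩ = (|0⟩ - |1⟩)/√2, so ⟨-x|ψ⟩ = (4 + i) / (√2·3).
P = |4 + i|² / 18 = 17/18.

0.9444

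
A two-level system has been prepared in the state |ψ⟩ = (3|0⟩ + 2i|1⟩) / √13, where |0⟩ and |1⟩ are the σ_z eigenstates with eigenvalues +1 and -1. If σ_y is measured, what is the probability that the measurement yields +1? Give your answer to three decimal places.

0.962

|+y⟩ = (|0⟩ + i|1⟩)/√2, so ⟨+y|ψ⟩ = (5) / (√2·√13).
P = |5|² / 26 = 25/26.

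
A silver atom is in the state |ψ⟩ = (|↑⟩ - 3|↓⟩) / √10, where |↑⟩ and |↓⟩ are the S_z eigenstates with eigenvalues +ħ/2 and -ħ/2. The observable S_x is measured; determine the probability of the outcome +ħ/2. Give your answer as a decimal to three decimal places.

0.200

|+x⟩ = (|↑⟩ + |↓⟩)/√2, so ⟨+x|ψ⟩ = (-2) / (√2·√10).
P = |-2|² / 20 = 4/20.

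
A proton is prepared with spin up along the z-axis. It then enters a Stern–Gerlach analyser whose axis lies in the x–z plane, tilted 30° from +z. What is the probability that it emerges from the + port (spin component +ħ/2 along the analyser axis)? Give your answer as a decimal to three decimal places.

For spin-½, the probability of finding spin-up along an axis at angle θ to the initial spin direction is cos²(θ/2); spin-down is sin²(θ/2).
θ = 30°, so P = cos²(15°) ≈ 0.933.

0.933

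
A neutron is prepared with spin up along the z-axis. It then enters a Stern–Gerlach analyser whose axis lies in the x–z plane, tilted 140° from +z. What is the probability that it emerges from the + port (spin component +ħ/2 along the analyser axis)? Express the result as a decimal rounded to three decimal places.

For spin-½, the probability of finding spin-up along an axis at angle θ to the initial spin direction is cos²(θ/2); spin-down is sin²(θ/2).
θ = 140°, so P = cos²(70°) ≈ 0.117.

0.117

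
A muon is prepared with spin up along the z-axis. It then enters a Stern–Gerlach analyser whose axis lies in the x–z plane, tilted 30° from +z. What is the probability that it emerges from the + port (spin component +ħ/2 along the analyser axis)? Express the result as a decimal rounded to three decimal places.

0.933

For spin-½, the probability of finding spin-up along an axis at angle θ to the initial spin direction is cos²(θ/2); spin-down is sin²(θ/2).
θ = 30°, so P = cos²(15°) ≈ 0.933.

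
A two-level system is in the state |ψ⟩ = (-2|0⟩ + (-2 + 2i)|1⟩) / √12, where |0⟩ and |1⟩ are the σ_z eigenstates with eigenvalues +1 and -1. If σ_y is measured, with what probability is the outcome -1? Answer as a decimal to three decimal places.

|-y⟩ = (|0⟩ - i|1⟩)/√2, so ⟨-y|ψ⟩ = (-4 - 2i) / (√2·√12).
P = |-4 - 2i|² / 24 = 20/24.

0.833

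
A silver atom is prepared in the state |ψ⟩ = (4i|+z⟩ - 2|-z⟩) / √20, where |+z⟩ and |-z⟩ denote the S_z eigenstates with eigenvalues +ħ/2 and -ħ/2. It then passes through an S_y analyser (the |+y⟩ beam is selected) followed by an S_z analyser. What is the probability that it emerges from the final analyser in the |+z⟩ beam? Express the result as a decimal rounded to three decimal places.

0.450

First analyser (S_y): P(|+y⟩) = |⟨+y|ψ⟩|² = 36/40.
After stage 1 the state is |+y⟩; P(|+z⟩) = |⟨+z|+y⟩|² = 1/2.
Joint probability = 36/40 × 1/2 = 0.450.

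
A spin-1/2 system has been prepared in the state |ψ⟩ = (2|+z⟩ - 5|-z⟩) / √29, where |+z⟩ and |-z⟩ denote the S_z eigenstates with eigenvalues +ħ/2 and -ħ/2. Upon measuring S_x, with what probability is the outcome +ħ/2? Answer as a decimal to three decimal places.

0.155

|+x⟩ = (|+z⟩ + |-z⟩)/√2, so ⟨+x|ψ⟩ = (-3) / (√2·√29).
P = |-3|² / 58 = 9/58.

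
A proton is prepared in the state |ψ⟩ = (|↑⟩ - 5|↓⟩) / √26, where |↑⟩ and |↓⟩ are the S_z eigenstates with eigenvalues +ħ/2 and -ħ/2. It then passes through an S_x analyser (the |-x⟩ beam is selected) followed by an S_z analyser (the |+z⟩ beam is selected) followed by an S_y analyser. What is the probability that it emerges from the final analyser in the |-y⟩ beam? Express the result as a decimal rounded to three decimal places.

0.173

First analyser (S_x): P(|-x⟩) = |⟨-x|ψ⟩|² = 36/52.
After stage 1 the state is |-x⟩; P(|+z⟩) = |⟨+z|-x⟩|² = 1/2.
After stage 2 the state is |+z⟩; P(|-y⟩) = |⟨-y|+z⟩|² = 1/2.
Joint probability = 36/52 × 1/2 × 1/2 = 0.173.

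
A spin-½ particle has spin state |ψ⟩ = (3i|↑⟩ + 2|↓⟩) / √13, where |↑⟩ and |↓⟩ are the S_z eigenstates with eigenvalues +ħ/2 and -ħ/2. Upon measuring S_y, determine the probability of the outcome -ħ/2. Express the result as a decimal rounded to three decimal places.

0.962

|-y⟩ = (|↑⟩ - i|↓⟩)/√2, so ⟨-y|ψ⟩ = (5i) / (√2·√13).
P = |5i|² / 26 = 25/26.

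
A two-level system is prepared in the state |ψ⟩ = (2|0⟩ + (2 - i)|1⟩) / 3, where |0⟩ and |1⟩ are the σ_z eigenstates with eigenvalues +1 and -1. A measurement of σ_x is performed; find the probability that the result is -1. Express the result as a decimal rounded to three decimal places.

0.056

|-x⟩ = (|0⟩ - |1⟩)/√2, so ⟨-x|ψ⟩ = (i) / (√2·3).
P = |i|² / 18 = 1/18.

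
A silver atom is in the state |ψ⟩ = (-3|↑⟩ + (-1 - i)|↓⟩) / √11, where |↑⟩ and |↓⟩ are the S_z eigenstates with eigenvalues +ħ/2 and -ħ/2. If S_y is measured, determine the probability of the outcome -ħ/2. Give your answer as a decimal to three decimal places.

|-y⟩ = (|↑⟩ - i|↓⟩)/√2, so ⟨-y|ψ⟩ = (-2 - i) / (√2·√11).
P = |-2 - i|² / 22 = 5/22.

0.227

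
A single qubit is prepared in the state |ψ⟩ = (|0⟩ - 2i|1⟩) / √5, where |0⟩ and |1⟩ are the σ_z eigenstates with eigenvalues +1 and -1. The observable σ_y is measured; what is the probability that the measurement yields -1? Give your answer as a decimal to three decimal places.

|-y⟩ = (|0⟩ - i|1⟩)/√2, so ⟨-y|ψ⟩ = (3) / (√2·√5).
P = |3|² / 10 = 9/10.

0.900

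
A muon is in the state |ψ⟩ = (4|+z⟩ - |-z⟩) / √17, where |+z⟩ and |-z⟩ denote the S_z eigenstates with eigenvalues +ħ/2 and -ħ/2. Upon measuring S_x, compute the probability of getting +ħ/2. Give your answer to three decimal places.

|+x⟩ = (|+z⟩ + |-z⟩)/√2, so ⟨+x|ψ⟩ = (3) / (√2·√17).
P = |3|² / 34 = 9/34.

0.265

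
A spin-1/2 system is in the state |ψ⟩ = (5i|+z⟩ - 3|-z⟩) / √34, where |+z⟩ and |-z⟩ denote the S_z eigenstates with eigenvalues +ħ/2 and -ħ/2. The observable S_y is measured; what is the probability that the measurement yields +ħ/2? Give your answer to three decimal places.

|+y⟩ = (|+z⟩ + i|-z⟩)/√2, so ⟨+y|ψ⟩ = (8i) / (√2·√34).
P = |8i|² / 68 = 64/68.

0.941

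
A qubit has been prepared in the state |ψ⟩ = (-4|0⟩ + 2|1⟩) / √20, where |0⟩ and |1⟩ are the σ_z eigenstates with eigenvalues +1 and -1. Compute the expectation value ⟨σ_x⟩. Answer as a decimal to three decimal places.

⟨σ_x⟩ = 2 Re(a* b)/(|a|²+|b|²) with a = -4, b = 2.
a* b = -8, so ⟨σ_x⟩ = -16/20.

-0.800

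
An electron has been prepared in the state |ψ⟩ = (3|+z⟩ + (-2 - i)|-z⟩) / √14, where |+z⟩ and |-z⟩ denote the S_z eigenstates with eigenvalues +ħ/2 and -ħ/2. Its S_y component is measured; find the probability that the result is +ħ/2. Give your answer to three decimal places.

|+y⟩ = (|+z⟩ + i|-z⟩)/√2, so ⟨+y|ψ⟩ = (2 + 2i) / (√2·√14).
P = |2 + 2i|² / 28 = 8/28.

0.286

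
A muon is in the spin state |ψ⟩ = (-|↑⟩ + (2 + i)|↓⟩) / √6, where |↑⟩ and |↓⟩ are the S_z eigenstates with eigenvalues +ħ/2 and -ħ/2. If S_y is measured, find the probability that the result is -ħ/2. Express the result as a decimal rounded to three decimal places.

0.667

|-y⟩ = (|↑⟩ - i|↓⟩)/√2, so ⟨-y|ψ⟩ = (-2 + 2i) / (√2·√6).
P = |-2 + 2i|² / 12 = 8/12.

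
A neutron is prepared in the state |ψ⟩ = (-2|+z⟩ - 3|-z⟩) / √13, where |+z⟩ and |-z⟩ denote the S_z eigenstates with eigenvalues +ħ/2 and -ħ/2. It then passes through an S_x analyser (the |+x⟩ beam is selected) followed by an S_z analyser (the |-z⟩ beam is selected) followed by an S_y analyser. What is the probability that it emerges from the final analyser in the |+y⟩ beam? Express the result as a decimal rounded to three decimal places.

First analyser (S_x): P(|+x⟩) = |⟨+x|ψ⟩|² = 25/26.
After stage 1 the state is |+x⟩; P(|-z⟩) = |⟨-z|+x⟩|² = 1/2.
After stage 2 the state is |-z⟩; P(|+y⟩) = |⟨+y|-z⟩|² = 1/2.
Joint probability = 25/26 × 1/2 × 1/2 = 0.240.

0.240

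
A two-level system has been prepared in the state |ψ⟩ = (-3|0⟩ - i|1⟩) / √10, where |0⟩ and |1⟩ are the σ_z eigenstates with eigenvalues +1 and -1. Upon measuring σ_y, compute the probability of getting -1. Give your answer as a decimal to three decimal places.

0.200

|-y⟩ = (|0⟩ - i|1⟩)/√2, so ⟨-y|ψ⟩ = (-2) / (√2·√10).
P = |-2|² / 20 = 4/20.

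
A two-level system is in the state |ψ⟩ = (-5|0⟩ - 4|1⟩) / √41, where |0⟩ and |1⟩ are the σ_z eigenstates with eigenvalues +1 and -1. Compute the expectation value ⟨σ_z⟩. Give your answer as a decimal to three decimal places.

0.220

⟨σ_z⟩ = |a|² - |b|² divided by |a|²+|b|², with a, b the |0⟩, |1⟩ amplitudes.
= (25 - 16)/41 = 9/41.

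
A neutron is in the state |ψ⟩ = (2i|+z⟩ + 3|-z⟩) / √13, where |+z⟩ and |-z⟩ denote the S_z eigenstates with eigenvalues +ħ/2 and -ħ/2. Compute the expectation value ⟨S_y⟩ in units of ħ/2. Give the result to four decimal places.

-0.9231

⟨σ_y⟩ = 2 Im(a* b)/(|a|²+|b|²) with a = 2i, b = 3.
a* b = -6i, so ⟨σ_y⟩ = -12/13.
⟨S_y⟩ = (ħ/2)·⟨σ_y⟩.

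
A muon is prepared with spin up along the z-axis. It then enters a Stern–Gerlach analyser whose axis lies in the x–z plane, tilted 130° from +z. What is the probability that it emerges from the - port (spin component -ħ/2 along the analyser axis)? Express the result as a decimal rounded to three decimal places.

For spin-½, the probability of finding spin-up along an axis at angle θ to the initial spin direction is cos²(θ/2); spin-down is sin²(θ/2).
θ = 130°, so P = sin²(65°) ≈ 0.821.

0.821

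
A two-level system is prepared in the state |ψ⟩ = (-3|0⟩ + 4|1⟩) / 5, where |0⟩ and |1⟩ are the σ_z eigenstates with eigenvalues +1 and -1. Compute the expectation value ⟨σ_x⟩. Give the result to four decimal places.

⟨σ_x⟩ = 2 Re(a* b)/(|a|²+|b|²) with a = -3, b = 4.
a* b = -12, so ⟨σ_x⟩ = -24/25.

-0.9600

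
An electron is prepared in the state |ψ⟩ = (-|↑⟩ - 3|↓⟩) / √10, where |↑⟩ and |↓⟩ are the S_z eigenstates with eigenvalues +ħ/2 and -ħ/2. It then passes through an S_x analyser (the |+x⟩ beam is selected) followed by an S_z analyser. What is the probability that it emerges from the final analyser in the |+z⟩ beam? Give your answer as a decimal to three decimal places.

First analyser (S_x): P(|+x⟩) = |⟨+x|ψ⟩|² = 16/20.
After stage 1 the state is |+x⟩; P(|+z⟩) = |⟨+z|+x⟩|² = 1/2.
Joint probability = 16/20 × 1/2 = 0.400.

0.400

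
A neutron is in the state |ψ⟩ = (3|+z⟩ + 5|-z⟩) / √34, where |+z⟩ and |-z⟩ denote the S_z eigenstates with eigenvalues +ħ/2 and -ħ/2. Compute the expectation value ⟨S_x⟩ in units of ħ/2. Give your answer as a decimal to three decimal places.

0.882

⟨σ_x⟩ = 2 Re(a* b)/(|a|²+|b|²) with a = 3, b = 5.
a* b = 15, so ⟨σ_x⟩ = 30/34.
⟨S_x⟩ = (ħ/2)·⟨σ_x⟩.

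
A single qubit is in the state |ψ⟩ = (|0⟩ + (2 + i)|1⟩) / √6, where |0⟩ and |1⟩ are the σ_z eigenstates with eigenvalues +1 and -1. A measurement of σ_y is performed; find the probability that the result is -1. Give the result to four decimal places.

0.3333

|-y⟩ = (|0⟩ - i|1⟩)/√2, so ⟨-y|ψ⟩ = (2i) / (√2·√6).
P = |2i|² / 12 = 4/12.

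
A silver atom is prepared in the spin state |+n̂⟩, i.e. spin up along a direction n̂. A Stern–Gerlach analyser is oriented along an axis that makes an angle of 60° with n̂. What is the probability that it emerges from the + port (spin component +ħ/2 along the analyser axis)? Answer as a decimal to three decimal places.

For spin-½, the probability of finding spin-up along an axis at angle θ to the initial spin direction is cos²(θ/2); spin-down is sin²(θ/2).
θ = 60°, so P = cos²(30°) ≈ 0.750.

0.750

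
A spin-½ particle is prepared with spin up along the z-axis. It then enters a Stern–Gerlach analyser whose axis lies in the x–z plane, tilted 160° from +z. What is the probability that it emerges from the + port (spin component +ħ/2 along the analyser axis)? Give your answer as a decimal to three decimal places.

For spin-½, the probability of finding spin-up along an axis at angle θ to the initial spin direction is cos²(θ/2); spin-down is sin²(θ/2).
θ = 160°, so P = cos²(80°) ≈ 0.030.

0.030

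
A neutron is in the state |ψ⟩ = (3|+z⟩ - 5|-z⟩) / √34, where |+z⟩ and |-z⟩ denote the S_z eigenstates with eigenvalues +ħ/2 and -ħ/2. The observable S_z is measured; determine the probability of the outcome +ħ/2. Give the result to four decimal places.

0.2647

The +ħ/2 outcome corresponds to |+z⟩. Its amplitude in |ψ⟩ is 3/√34.
P = |3|² / 34 = 9/34.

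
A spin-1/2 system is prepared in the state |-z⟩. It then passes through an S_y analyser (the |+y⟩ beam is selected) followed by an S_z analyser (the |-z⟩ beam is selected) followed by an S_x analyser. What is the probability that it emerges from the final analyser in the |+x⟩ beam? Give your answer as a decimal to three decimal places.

0.125

First analyser (S_y): from |-z⟩, P(|+y⟩) = 1/2.
After stage 1 the state is |+y⟩; P(|-z⟩) = |⟨-z|+y⟩|² = 1/2.
After stage 2 the state is |-z⟩; P(|+x⟩) = |⟨+x|-z⟩|² = 1/2.
Joint probability = 1/2 × 1/2 × 1/2 = 0.125.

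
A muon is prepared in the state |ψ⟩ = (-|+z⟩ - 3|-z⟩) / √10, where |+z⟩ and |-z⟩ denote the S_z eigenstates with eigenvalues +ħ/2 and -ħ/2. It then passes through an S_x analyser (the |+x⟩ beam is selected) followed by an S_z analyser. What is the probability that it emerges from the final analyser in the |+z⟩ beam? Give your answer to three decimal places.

First analyser (S_x): P(|+x⟩) = |⟨+x|ψ⟩|² = 16/20.
After stage 1 the state is |+x⟩; P(|+z⟩) = |⟨+z|+x⟩|² = 1/2.
Joint probability = 16/20 × 1/2 = 0.400.

0.400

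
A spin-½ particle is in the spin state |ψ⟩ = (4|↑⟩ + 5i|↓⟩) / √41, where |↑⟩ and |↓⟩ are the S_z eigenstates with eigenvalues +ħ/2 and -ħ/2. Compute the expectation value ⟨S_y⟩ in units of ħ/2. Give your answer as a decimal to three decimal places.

⟨σ_y⟩ = 2 Im(a* b)/(|a|²+|b|²) with a = 4, b = 5i.
a* b = 20i, so ⟨σ_y⟩ = 40/41.
⟨S_y⟩ = (ħ/2)·⟨σ_y⟩.

0.976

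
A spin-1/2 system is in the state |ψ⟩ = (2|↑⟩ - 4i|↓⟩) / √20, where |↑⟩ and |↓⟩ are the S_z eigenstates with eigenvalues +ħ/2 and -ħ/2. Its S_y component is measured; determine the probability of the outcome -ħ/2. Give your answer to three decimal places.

0.900

|-y⟩ = (|↑⟩ - i|↓⟩)/√2, so ⟨-y|ψ⟩ = (6) / (√2·√20).
P = |6|² / 40 = 36/40.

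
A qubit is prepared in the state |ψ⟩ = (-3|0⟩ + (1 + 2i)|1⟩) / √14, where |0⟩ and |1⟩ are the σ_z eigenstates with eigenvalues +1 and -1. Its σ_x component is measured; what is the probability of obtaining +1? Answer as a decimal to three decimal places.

|+x⟩ = (|0⟩ + |1⟩)/√2, so ⟨+x|ψ⟩ = (-2 + 2i) / (√2·√14).
P = |-2 + 2i|² / 28 = 8/28.

0.286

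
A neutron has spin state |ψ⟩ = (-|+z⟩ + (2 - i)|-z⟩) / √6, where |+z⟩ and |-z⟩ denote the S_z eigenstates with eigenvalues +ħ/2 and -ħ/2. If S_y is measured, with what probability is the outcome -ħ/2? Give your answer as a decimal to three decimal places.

|-y⟩ = (|+z⟩ - i|-z⟩)/√2, so ⟨-y|ψ⟩ = (2i) / (√2·√6).
P = |2i|² / 12 = 4/12.

0.333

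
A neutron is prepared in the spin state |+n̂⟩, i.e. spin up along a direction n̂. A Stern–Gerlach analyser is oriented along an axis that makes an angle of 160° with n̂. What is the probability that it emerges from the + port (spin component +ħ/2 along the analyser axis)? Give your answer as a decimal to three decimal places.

For spin-½, the probability of finding spin-up along an axis at angle θ to the initial spin direction is cos²(θ/2); spin-down is sin²(θ/2).
θ = 160°, so P = cos²(80°) ≈ 0.030.

0.030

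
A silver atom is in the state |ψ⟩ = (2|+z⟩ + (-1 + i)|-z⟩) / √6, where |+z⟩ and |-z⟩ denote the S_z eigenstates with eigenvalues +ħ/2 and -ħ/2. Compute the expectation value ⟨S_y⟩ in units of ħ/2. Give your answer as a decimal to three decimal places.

⟨σ_y⟩ = 2 Im(a* b)/(|a|²+|b|²) with a = 2, b = (-1 + i).
a* b = (-2 + 2i), so ⟨σ_y⟩ = 4/6.
⟨S_y⟩ = (ħ/2)·⟨σ_y⟩.

0.667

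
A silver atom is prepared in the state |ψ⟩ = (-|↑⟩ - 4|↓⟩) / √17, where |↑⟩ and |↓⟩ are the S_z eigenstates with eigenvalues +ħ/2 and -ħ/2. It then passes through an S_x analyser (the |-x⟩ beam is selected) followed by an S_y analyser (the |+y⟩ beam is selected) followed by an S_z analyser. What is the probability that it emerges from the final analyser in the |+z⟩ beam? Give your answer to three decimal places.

First analyser (S_x): P(|-x⟩) = |⟨-x|ψ⟩|² = 9/34.
After stage 1 the state is |-x⟩; P(|+y⟩) = |⟨+y|-x⟩|² = 1/2.
After stage 2 the state is |+y⟩; P(|+z⟩) = |⟨+z|+y⟩|² = 1/2.
Joint probability = 9/34 × 1/2 × 1/2 = 0.066.

0.066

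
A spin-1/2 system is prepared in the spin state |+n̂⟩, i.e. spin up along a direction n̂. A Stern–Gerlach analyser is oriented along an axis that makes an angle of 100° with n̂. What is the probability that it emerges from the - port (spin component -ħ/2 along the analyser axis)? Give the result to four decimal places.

For spin-½, the probability of finding spin-up along an axis at angle θ to the initial spin direction is cos²(θ/2); spin-down is sin²(θ/2).
θ = 100°, so P = sin²(50°) ≈ 0.5868.

0.5868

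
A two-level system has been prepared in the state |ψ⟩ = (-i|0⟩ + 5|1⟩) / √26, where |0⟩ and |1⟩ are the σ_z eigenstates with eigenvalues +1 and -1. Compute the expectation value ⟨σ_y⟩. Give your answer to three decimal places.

⟨σ_y⟩ = 2 Im(a* b)/(|a|²+|b|²) with a = -i, b = 5.
a* b = 5i, so ⟨σ_y⟩ = 10/26.

0.385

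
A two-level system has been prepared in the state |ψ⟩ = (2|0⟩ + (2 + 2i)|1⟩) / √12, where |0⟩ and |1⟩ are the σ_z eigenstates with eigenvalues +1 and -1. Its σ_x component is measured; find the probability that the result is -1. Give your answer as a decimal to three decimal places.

|-x⟩ = (|0⟩ - |1⟩)/√2, so ⟨-x|ψ⟩ = (-2i) / (√2·√12).
P = |-2i|² / 24 = 4/24.

0.167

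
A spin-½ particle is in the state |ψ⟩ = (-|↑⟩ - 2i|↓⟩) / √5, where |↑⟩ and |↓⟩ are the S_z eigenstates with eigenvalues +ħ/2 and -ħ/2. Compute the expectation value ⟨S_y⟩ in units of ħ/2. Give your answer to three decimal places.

0.800

⟨σ_y⟩ = 2 Im(a* b)/(|a|²+|b|²) with a = -1, b = -2i.
a* b = 2i, so ⟨σ_y⟩ = 4/5.
⟨S_y⟩ = (ħ/2)·⟨σ_y⟩.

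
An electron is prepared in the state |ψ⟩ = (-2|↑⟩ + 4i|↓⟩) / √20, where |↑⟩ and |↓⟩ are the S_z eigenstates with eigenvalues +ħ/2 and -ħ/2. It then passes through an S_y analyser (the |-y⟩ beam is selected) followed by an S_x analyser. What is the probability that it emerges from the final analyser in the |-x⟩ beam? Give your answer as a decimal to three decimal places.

0.450

First analyser (S_y): P(|-y⟩) = |⟨-y|ψ⟩|² = 36/40.
After stage 1 the state is |-y⟩; P(|-x⟩) = |⟨-x|-y⟩|² = 1/2.
Joint probability = 36/40 × 1/2 = 0.450.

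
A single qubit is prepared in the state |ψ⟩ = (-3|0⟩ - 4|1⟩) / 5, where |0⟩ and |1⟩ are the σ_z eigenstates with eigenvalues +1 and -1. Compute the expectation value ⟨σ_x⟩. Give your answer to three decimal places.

⟨σ_x⟩ = 2 Re(a* b)/(|a|²+|b|²) with a = -3, b = -4.
a* b = 12, so ⟨σ_x⟩ = 24/25.

0.960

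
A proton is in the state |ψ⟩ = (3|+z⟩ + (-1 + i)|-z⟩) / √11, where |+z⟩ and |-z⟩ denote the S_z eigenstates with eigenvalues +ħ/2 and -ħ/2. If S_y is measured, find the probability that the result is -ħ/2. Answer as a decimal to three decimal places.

|-y⟩ = (|+z⟩ - i|-z⟩)/√2, so ⟨-y|ψ⟩ = (2 - i) / (√2·√11).
P = |2 - i|² / 22 = 5/22.

0.227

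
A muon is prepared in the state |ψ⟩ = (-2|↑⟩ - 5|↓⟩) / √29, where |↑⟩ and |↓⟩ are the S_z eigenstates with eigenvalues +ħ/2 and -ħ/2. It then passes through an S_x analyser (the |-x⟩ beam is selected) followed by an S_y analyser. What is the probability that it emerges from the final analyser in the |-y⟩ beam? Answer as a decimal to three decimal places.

First analyser (S_x): P(|-x⟩) = |⟨-x|ψ⟩|² = 9/58.
After stage 1 the state is |-x⟩; P(|-y⟩) = |⟨-y|-x⟩|² = 1/2.
Joint probability = 9/58 × 1/2 = 0.078.

0.078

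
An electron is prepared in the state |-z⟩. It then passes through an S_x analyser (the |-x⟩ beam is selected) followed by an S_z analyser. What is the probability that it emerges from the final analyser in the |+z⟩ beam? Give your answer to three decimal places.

0.250

First analyser (S_x): from |-z⟩, P(|-x⟩) = 1/2.
After stage 1 the state is |-x⟩; P(|+z⟩) = |⟨+z|-x⟩|² = 1/2.
Joint probability = 1/2 × 1/2 = 0.250.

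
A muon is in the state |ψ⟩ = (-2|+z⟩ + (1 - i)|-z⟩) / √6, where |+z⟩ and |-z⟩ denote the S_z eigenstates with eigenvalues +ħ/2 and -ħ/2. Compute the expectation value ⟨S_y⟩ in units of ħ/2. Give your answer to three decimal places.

0.667

⟨σ_y⟩ = 2 Im(a* b)/(|a|²+|b|²) with a = -2, b = (1 - i).
a* b = (-2 + 2i), so ⟨σ_y⟩ = 4/6.
⟨S_y⟩ = (ħ/2)·⟨σ_y⟩.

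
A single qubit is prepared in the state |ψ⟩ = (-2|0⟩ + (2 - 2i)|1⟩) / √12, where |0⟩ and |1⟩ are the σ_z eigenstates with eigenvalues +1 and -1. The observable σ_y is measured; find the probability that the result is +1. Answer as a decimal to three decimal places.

0.833

|+y⟩ = (|0⟩ + i|1⟩)/√2, so ⟨+y|ψ⟩ = (-4 - 2i) / (√2·√12).
P = |-4 - 2i|² / 24 = 20/24.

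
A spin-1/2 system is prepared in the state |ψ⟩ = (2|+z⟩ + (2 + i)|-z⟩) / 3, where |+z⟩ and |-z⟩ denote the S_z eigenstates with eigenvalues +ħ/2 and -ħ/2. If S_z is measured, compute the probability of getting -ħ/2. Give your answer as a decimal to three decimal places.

The -ħ/2 outcome corresponds to |-z⟩. Its amplitude in |ψ⟩ is (2 + i)/3.
P = |2 + i|² / 9 = 5/9.

0.556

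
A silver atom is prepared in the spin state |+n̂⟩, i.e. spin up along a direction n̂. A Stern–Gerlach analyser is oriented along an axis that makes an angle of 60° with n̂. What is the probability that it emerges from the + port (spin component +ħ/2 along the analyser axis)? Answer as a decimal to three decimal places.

For spin-½, the probability of finding spin-up along an axis at angle θ to the initial spin direction is cos²(θ/2); spin-down is sin²(θ/2).
θ = 60°, so P = cos²(30°) ≈ 0.750.

0.750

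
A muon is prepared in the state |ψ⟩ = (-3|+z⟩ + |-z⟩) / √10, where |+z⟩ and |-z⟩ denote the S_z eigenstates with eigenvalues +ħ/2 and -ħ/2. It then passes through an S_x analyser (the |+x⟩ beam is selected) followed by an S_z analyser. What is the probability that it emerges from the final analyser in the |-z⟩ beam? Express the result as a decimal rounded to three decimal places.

First analyser (S_x): P(|+x⟩) = |⟨+x|ψ⟩|² = 4/20.
After stage 1 the state is |+x⟩; P(|-z⟩) = |⟨-z|+x⟩|² = 1/2.
Joint probability = 4/20 × 1/2 = 0.100.

0.100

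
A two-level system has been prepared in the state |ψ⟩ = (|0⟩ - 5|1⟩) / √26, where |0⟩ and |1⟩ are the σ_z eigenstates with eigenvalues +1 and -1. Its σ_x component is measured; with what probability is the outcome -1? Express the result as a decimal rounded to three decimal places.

0.692

|-x⟩ = (|0⟩ - |1⟩)/√2, so ⟨-x|ψ⟩ = (6) / (√2·√26).
P = |6|² / 52 = 36/52.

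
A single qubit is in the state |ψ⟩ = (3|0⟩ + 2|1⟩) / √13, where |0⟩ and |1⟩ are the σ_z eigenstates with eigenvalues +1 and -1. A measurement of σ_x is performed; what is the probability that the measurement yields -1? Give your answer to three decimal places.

0.038

|-x⟩ = (|0⟩ - |1⟩)/√2, so ⟨-x|ψ⟩ = (1) / (√2·√13).
P = |1|² / 26 = 1/26.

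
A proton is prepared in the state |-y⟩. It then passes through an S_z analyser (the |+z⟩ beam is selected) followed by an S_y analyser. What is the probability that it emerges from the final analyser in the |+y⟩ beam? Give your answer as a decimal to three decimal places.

First analyser (S_z): from |-y⟩, P(|+z⟩) = 1/2.
After stage 1 the state is |+z⟩; P(|+y⟩) = |⟨+y|+z⟩|² = 1/2.
Joint probability = 1/2 × 1/2 = 0.250.

0.250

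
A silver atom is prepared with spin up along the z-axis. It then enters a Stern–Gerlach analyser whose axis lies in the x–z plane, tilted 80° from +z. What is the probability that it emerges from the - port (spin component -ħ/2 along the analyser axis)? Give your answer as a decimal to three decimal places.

For spin-½, the probability of finding spin-up along an axis at angle θ to the initial spin direction is cos²(θ/2); spin-down is sin²(θ/2).
θ = 80°, so P = sin²(40°) ≈ 0.413.

0.413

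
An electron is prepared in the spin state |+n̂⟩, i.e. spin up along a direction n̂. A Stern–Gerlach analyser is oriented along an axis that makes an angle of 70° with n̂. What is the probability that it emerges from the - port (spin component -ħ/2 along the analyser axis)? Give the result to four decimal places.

0.3290

For spin-½, the probability of finding spin-up along an axis at angle θ to the initial spin direction is cos²(θ/2); spin-down is sin²(θ/2).
θ = 70°, so P = sin²(35°) ≈ 0.3290.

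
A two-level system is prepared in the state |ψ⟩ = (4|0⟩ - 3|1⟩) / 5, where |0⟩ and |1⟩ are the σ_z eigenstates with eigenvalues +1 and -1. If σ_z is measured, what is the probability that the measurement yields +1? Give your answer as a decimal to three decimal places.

0.640

The +1 outcome corresponds to |0⟩. Its amplitude in |ψ⟩ is 4/5.
P = |4|² / 25 = 16/25.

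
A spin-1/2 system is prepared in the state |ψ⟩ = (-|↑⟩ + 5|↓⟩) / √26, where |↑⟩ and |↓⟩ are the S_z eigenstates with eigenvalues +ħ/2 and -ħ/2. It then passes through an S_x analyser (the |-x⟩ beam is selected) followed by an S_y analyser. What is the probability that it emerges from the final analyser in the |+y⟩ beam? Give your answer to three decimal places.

First analyser (S_x): P(|-x⟩) = |⟨-x|ψ⟩|² = 36/52.
After stage 1 the state is |-x⟩; P(|+y⟩) = |⟨+y|-x⟩|² = 1/2.
Joint probability = 36/52 × 1/2 = 0.346.

0.346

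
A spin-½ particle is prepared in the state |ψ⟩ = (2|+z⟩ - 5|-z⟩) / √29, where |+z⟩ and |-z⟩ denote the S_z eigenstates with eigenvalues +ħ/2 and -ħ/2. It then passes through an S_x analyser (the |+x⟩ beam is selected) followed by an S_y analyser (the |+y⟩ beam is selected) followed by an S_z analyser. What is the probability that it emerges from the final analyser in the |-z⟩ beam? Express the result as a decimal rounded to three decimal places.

0.039

First analyser (S_x): P(|+x⟩) = |⟨+x|ψ⟩|² = 9/58.
After stage 1 the state is |+x⟩; P(|+y⟩) = |⟨+y|+x⟩|² = 1/2.
After stage 2 the state is |+y⟩; P(|-z⟩) = |⟨-z|+y⟩|² = 1/2.
Joint probability = 9/58 × 1/2 × 1/2 = 0.039.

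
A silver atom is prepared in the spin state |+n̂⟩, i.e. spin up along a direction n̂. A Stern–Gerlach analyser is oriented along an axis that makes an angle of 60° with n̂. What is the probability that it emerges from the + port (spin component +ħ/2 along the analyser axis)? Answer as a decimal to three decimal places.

For spin-½, the probability of finding spin-up along an axis at angle θ to the initial spin direction is cos²(θ/2); spin-down is sin²(θ/2).
θ = 60°, so P = cos²(30°) ≈ 0.750.

0.750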